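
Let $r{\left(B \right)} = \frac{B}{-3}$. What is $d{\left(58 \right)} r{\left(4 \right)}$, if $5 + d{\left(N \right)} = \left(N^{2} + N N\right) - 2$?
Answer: $- \frac{26884}{3} \approx -8961.3$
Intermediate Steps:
$r{\left(B \right)} = - \frac{B}{3}$ ($r{\left(B \right)} = B \left(- \frac{1}{3}\right) = - \frac{B}{3}$)
$d{\left(N \right)} = -7 + 2 N^{2}$ ($d{\left(N \right)} = -5 - \left(2 - N^{2} - N N\right) = -5 + \left(\left(N^{2} + N^{2}\right) - 2\right) = -5 + \left(2 N^{2} - 2\right) = -5 + \left(-2 + 2 N^{2}\right) = -7 + 2 N^{2}$)
$d{\left(58 \right)} r{\left(4 \right)} = \left(-7 + 2 \cdot 58^{2}\right) \left(\left(- \frac{1}{3}\right) 4\right) = \left(-7 + 2 \cdot 3364\right) \left(- \frac{4}{3}\right) = \left(-7 + 6728\right) \left(- \frac{4}{3}\right) = 6721 \left(- \frac{4}{3}\right) = - \frac{26884}{3}$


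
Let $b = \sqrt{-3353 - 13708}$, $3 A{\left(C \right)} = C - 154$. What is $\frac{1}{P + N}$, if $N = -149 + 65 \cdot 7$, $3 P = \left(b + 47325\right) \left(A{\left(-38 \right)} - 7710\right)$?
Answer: $- \frac{91975908}{11279509460135255} + \frac{42757 i \sqrt{141}}{22559018920270510} \approx -8.1542 \cdot 10^{-9} + 2.2506 \cdot 10^{-11} i$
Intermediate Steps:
$A{\left(C \right)} = - \frac{154}{3} + \frac{C}{3}$ ($A{\left(C \right)} = \frac{C - 154}{3} = \frac{-154 + C}{3} = - \frac{154}{3} + \frac{C}{3}$)
$b = 11 i \sqrt{141}$ ($b = \sqrt{-17061} = 11 i \sqrt{141} \approx 130.62 i$)
$P = -122634850 - \frac{85514 i \sqrt{141}}{3}$ ($P = \frac{\left(11 i \sqrt{141} + 47325\right) \left(\left(- \frac{154}{3} + \frac{1}{3} \left(-38\right)\right) - 7710\right)}{3} = \frac{\left(47325 + 11 i \sqrt{141}\right) \left(\left(- \frac{154}{3} - \frac{38}{3}\right) - 7710\right)}{3} = \frac{\left(47325 + 11 i \sqrt{141}\right) \left(-64 - 7710\right)}{3} = \frac{\left(47325 + 11 i \sqrt{141}\right) \left(-7774\right)}{3} = \frac{-367904550 - 85514 i \sqrt{141}}{3} = -122634850 - \frac{85514 i \sqrt{141}}{3} \approx -1.2263 \cdot 10^{8} - 3.3847 \cdot 10^{5} i$)
$N = 306$ ($N = -149 + 455 = 306$)
$\frac{1}{P + N} = \frac{1}{\left(-122634850 - \frac{85514 i \sqrt{141}}{3}\right) + 306} = \frac{1}{-122634544 - \frac{85514 i \sqrt{141}}{3}}$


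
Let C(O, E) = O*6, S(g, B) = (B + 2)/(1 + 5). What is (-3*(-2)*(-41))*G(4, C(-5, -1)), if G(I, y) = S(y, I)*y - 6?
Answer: 8856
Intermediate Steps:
S(g, B) = ⅓ + B/6 (S(g, B) = (2 + B)/6 = (2 + B)*(⅙) = ⅓ + B/6)
C(O, E) = 6*O
G(I, y) = -6 + y*(⅓ + I/6) (G(I, y) = (⅓ + I/6)*y - 6 = y*(⅓ + I/6) - 6 = -6 + y*(⅓ + I/6))
(-3*(-2)*(-41))*G(4, C(-5, -1)) = (-3*(-2)*(-41))*(-6 + (6*(-5))*(2 + 4)/6) = (6*(-41))*(-6 + (⅙)*(-30)*6) = -246*(-6 - 30) = -246*(-36) = 8856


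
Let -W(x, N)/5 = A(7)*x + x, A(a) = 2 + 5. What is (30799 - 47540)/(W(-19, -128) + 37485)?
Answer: -16741/38245 ≈ -0.43773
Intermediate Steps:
A(a) = 7
W(x, N) = -40*x (W(x, N) = -5*(7*x + x) = -40*x)
(30799 - 47540)/(W(-19, -128) + 37485) = (30799 - 47540)/(-40*(-19) + 37485) = -16741/(760 + 37485) = -16741/38245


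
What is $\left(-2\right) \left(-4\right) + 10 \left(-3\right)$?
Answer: $-22$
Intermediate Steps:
$\left(-2\right) \left(-4\right) + 10 \left(-3\right) = 8 - 30 = -22$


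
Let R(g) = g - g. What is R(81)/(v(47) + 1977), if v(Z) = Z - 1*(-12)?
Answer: 0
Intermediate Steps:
R(g) = 0
v(Z) = 12 + Z (v(Z) = Z + 12 = 12 + Z)
R(81)/(v(47) + 1977) = 0/((12 + 47) + 1977) = 0/(59 + 1977) = 0/2036 = 0*(1/2036) = 0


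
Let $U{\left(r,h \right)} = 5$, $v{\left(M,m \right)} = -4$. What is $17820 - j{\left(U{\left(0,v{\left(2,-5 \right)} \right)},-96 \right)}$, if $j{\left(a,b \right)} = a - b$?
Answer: $17719$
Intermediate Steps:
$17820 - j{\left(U{\left(0,v{\left(2,-5 \right)} \right)},-96 \right)} = 17820 - \left(5 - -96\right) = 17820 - \left(5 + 96\right) = 17820 - 101 = 17719$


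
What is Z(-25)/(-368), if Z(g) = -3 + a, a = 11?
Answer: -1/46 ≈ -0.021739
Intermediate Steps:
Z(g) = 8 (Z(g) = -3 + 11 = 8)
Z(-25)/(-368) = 8/(-368) = 8*(-1/368) = -1/46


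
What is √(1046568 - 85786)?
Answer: √960782 ≈ 980.20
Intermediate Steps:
√(1046568 - 85786) = √960782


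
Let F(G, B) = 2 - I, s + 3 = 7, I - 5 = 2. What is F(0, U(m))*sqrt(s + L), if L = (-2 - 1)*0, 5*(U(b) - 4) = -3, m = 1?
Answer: -10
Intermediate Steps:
I = 7 (I = 5 + 2 = 7)
U(b) = 17/5 (U(b) = 4 + (1/5)*(-3) = 4 - 3/5 = 17/5)
s = 4 (s = -3 + 7 = 4)
F(G, B) = -5 (F(G, B) = 2 - 1*7 = 2 - 7 = -5)
L = 0 (L = -3*0 = 0)
F(0, U(m))*sqrt(s + L) = -5*sqrt(4 + 0) = -5*sqrt(4) = -5*2 = -10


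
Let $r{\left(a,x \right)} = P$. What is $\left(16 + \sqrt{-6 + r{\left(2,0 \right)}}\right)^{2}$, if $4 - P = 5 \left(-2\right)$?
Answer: $264 + 64 \sqrt{2} \approx 354.51$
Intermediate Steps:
$P = 14$ ($P = 4 - 5 \left(-2\right) = 4 - -10 = 4 + 10 = 14$)
$r{\left(a,x \right)} = 14$
$\left(16 + \sqrt{-6 + r{\left(2,0 \right)}}\right)^{2} = \left(16 + \sqrt{-6 + 14}\right)^{2} = \left(16 + \sqrt{8}\right)^{2} = \left(16 + 2 \sqrt{2}\right)^{2}$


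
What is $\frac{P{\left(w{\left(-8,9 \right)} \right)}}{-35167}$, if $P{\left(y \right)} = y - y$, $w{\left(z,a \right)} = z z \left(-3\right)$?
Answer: $0$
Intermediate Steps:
$w{\left(z,a \right)} = - 3 z^{2}$ ($w{\left(z,a \right)} = z^{2} \left(-3\right) = - 3 z^{2}$)
$P{\left(y \right)} = 0$
$\frac{P{\left(w{\left(-8,9 \right)} \right)}}{-35167} = \frac{0}{-35167} = 0 \left(- \frac{1}{35167}\right) = 0$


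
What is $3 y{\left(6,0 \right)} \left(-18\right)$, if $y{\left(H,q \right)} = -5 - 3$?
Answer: $432$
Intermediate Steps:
$y{\left(H,q \right)} = -8$ ($y{\left(H,q \right)} = -5 - 3 = -8$)
$3 y{\left(6,0 \right)} \left(-18\right) = 3 \left(-8\right) \left(-18\right) = \left(-24\right) \left(-18\right) = 432$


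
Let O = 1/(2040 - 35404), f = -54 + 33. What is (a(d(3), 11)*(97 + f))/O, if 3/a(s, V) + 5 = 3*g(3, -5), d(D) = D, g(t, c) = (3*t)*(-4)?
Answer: 7606992/113 ≈ 67319.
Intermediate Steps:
g(t, c) = -12*t
a(s, V) = -3/113 (a(s, V) = 3/(-5 + 3*(-12*3)) = 3/(-5 + 3*(-36)) = 3/(-5 - 108) = 3/(-113) = 3*(-1/113) = -3/113)
f = -21
O = -1/33364 (O = 1/(-33364) = -1/33364 ≈ -2.9972e-5)
(a(d(3), 11)*(97 + f))/O = (-3*(97 - 21)/113)/(-1/33364) = -3/113*76*(-33364) = -228/113*(-33364) = 7606992/113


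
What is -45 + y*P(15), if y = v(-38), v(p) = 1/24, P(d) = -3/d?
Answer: -5401/120 ≈ -45.008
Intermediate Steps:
v(p) = 1/24
y = 1/24 ≈ 0.041667
-45 + y*P(15) = -45 + (-3/15)/24 = -45 + (-3*1/15)/24 = -45 + (1/24)*(-⅕) = -45 - 1/120 = -5401/120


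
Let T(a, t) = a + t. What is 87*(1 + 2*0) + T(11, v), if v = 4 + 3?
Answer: 105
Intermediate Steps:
v = 7
87*(1 + 2*0) + T(11, v) = 87*(1 + 2*0) + (11 + 7) = 87*(1 + 0) + 18 = 87*1 + 18 = 87 + 18 = 105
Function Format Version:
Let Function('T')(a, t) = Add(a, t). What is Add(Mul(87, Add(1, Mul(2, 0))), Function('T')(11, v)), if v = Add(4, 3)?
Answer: 105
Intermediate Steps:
v = 7
Add(Mul(87, Add(1, Mul(2, 0))), Function('T')(11, v)) = Add(Mul(87, Add(1, Mul(2, 0))), Add(11, 7)) = Add(Mul(87, Add(1, 0)), 18) = Add(Mul(87, 1), 18) = Add(87, 18) = 105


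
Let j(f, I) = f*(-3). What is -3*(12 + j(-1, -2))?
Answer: -45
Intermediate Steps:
j(f, I) = -3*f
-3*(12 + j(-1, -2)) = -3*(12 - 3*(-1)) = -3*(12 + 3) = -3*15 = -45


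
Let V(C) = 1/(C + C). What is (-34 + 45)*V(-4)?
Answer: -11/8 ≈ -1.3750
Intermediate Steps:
V(C) = 1/(2*C)
(-34 + 45)*V(-4) = (-34 + 45)*((½)/(-4)) = 11*((½)*(-¼)) = 11*(-⅛) = -11/8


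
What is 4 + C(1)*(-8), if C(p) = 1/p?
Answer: -4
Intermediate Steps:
C(p) = 1/p
4 + C(1)*(-8) = 4 - 8/1 = 4 + 1*(-8) = 4 - 8 = -4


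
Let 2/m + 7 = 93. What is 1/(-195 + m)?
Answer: -43/8384 ≈ -0.0051288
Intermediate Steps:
m = 1/43 (m = 2/(-7 + 93) = 2/86 = 2*(1/86) = 1/43 ≈ 0.023256)
1/(-195 + m) = 1/(-195 + 1/43) = 1/(-8384/43) = -43/8384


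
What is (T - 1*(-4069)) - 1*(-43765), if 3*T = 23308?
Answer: 166810/3 ≈ 55603.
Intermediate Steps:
T = 23308/3 (T = (1/3)*23308 = 23308/3 ≈ 7769.3)
(T - 1*(-4069)) - 1*(-43765) = (23308/3 - 1*(-4069)) - 1*(-43765) = (23308/3 + 4069) + 43765 = 35515/3 + 43765 = 166810/3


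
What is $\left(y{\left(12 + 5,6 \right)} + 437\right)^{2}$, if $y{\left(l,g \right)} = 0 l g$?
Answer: $190969$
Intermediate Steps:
$y{\left(l,g \right)} = 0$ ($y{\left(l,g \right)} = 0 g = 0$)
$\left(y{\left(12 + 5,6 \right)} + 437\right)^{2} = \left(0 + 437\right)^{2} = 437^{2} = 190969$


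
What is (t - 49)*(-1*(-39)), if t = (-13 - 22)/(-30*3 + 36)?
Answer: -33943/18 ≈ -1885.7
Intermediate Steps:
t = 35/54 (t = -35/(-90 + 36) = -35/(-54) = -35*(-1/54) = 35/54 ≈ 0.64815)
(t - 49)*(-1*(-39)) = (35/54 - 49)*(-1*(-39)) = -2611/54*39 = -33943/18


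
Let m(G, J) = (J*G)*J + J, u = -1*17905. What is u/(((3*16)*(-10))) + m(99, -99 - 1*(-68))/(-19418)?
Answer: 30202745/932064 ≈ 32.404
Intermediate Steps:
u = -17905
m(G, J) = J + G*J**2 (m(G, J) = (G*J)*J + J = G*J**2 + J = J + G*J**2)
u/(((3*16)*(-10))) + m(99, -99 - 1*(-68))/(-19418) = -17905/((3*16)*(-10)) + ((-99 - 1*(-68))*(1 + 99*(-99 - 1*(-68))))/(-19418) = -17905/(48*(-10)) + ((-99 + 68)*(1 + 99*(-99 + 68)))*(-1/19418) = -17905/(-480) - 31*(1 + 99*(-31))*(-1/19418) = -17905*(-1/480) - 31*(1 - 3069)*(-1/19418) = 3581/96 - 31*(-3068)*(-1/19418) = 3581/96 + 95108*(-1/19418) = 3581/96 - 47554/9709 = 30202745/932064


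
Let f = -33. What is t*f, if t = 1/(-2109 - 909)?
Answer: 11/1006 ≈ 0.010934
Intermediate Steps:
t = -1/3018 (t = 1/(-3018) = -1/3018 ≈ -0.00033135)
t*f = -1/3018*(-33) = 11/1006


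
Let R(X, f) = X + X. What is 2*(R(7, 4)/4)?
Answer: 7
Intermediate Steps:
R(X, f) = 2*X
2*(R(7, 4)/4) = 2*((2*7)/4) = 2*(14*(¼)) = 2*(7/2) = 7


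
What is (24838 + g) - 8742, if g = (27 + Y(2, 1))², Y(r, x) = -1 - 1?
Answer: 16721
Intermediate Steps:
Y(r, x) = -2
g = 625 (g = (27 - 2)² = 25² = 625)
(24838 + g) - 8742 = (24838 + 625) - 8742 = 25463 - 8742 = 16721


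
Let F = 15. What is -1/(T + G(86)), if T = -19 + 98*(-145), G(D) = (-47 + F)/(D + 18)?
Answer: 13/184981 ≈ 7.0277e-5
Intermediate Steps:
G(D) = -32/(18 + D) (G(D) = (-47 + 15)/(D + 18) = -32/(18 + D))
T = -14229 (T = -19 - 14210 = -14229)
-1/(T + G(86)) = -1/(-14229 - 32/(18 + 86)) = -1/(-14229 - 32/104) = -1/(-14229 - 32*1/104) = -1/(-14229 - 4/13) = -1/(-184981/13) = -1*(-13/184981) = 13/184981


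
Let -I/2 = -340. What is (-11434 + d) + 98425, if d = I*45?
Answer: 117591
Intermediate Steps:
I = 680 (I = -2*(-340) = 680)
d = 30600 (d = 680*45 = 30600)
(-11434 + d) + 98425 = (-11434 + 30600) + 98425 = 19166 + 98425 = 117591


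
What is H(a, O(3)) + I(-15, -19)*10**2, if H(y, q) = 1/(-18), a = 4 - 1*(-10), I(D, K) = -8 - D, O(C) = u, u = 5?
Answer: 12599/18 ≈ 699.94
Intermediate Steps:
O(C) = 5
a = 14 (a = 4 + 10 = 14)
H(y, q) = -1/18
H(a, O(3)) + I(-15, -19)*10**2 = -1/18 + (-8 - 1*(-15))*10**2 = -1/18 + (-8 + 15)*100 = -1/18 + 7*100 = -1/18 + 700 = 12599/18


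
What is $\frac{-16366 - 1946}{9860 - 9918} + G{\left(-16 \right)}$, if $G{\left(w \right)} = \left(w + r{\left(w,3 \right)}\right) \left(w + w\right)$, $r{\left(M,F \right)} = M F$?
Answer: $\frac{68548}{29} \approx 2363.7$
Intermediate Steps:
$r{\left(M,F \right)} = F M$
$G{\left(w \right)} = 8 w^{2}$ ($G{\left(w \right)} = \left(w + 3 w\right) \left(w + w\right) = 4 w 2 w = 8 w^{2}$)
$\frac{-16366 - 1946}{9860 - 9918} + G{\left(-16 \right)} = \frac{-16366 - 1946}{9860 - 9918} + 8 \left(-16\right)^{2} = \frac{-16366 + \left(-9158 + 7212\right)}{-58} + 8 \cdot 256 = \left(-16366 - 1946\right) \left(- \frac{1}{58}\right) + 2048 = \left(-18312\right) \left(- \frac{1}{58}\right) + 2048 = \frac{9156}{29} + 2048 = \frac{68548}{29}$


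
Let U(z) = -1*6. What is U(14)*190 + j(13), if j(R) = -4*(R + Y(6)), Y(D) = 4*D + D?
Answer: -1312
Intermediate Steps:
Y(D) = 5*D
U(z) = -6
j(R) = -120 - 4*R (j(R) = -4*(R + 5*6) = -4*(R + 30) = -4*(30 + R) = -120 - 4*R)
U(14)*190 + j(13) = -6*190 + (-120 - 4*13) = -1140 + (-120 - 52) = -1140 - 172 = -1312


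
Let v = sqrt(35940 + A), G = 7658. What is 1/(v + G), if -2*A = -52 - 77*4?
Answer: 547/4186346 - sqrt(9030)/29304422 ≈ 0.00012742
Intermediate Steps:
A = 180 (A = -(-52 - 77*4)/2 = -(-52 - 308)/2 = -1/2*(-360) = 180)
v = 2*sqrt(9030) (v = sqrt(35940 + 180) = sqrt(36120) = 2*sqrt(9030) ≈ 190.05)
1/(v + G) = 1/(2*sqrt(9030) + 7658) = 1/(7658 + 2*sqrt(9030))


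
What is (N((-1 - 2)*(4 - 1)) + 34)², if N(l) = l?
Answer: 625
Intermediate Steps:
(N((-1 - 2)*(4 - 1)) + 34)² = ((-1 - 2)*(4 - 1) + 34)² = (-3*3 + 34)² = (-9 + 34)² = 25² = 625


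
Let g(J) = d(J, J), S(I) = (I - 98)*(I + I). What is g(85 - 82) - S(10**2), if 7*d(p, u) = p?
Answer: -2797/7 ≈ -399.57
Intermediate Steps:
d(p, u) = p/7
S(I) = 2*I*(-98 + I) (S(I) = (-98 + I)*(2*I) = 2*I*(-98 + I))
g(J) = J/7
g(85 - 82) - S(10**2) = (85 - 82)/7 - 2*10**2*(-98 + 10**2) = (1/7)*3 - 2*100*(-98 + 100) = 3/7 - 2*100*2 = 3/7 - 1*400 = 3/7 - 400 = -2797/7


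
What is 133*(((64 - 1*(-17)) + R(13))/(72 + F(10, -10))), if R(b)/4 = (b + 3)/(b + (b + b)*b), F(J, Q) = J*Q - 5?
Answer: -3789835/11583 ≈ -327.19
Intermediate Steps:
F(J, Q) = -5 + J*Q
R(b) = 4*(3 + b)/(b + 2*b²) (R(b) = 4*((b + 3)/(b + (b + b)*b)) = 4*((3 + b)/(b + (2*b)*b)) = 4*((3 + b)/(b + 2*b²)) = 4*(3 + b)/(b + 2*b²))
133*(((64 - 1*(-17)) + R(13))/(72 + F(10, -10))) = 133*(((64 - 1*(-17)) + 4*(3 + 13)/(13*(1 + 2*13)))/(72 + (-5 + 10*(-10)))) = 133*(((64 + 17) + 4*(1/13)*16/(1 + 26))/(72 + (-5 - 100))) = 133*((81 + 4*(1/13)*16/27)/(72 - 105)) = 133*((81 + 4*(1/13)*(1/27)*16)/(-33)) = 133*((81 + 64/351)*(-1/33)) = 133*((28495/351)*(-1/33)) = 133*(-28495/11583) = -3789835/11583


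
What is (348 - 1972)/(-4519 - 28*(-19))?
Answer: 1624/3987 ≈ 0.40732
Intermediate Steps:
(348 - 1972)/(-4519 - 28*(-19)) = -1624/(-4519 + 532) = -1624/(-3987) = -1624*(-1/3987) = 1624/3987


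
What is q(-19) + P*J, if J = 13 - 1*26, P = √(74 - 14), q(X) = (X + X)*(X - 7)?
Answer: 988 - 26*√15 ≈ 887.30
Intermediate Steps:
q(X) = 2*X*(-7 + X) (q(X) = (2*X)*(-7 + X) = 2*X*(-7 + X))
P = 2*√15 (P = √60 = 2*√15 ≈ 7.7460)
J = -13 (J = 13 - 26 = -13)
q(-19) + P*J = 2*(-19)*(-7 - 19) + (2*√15)*(-13) = 2*(-19)*(-26) - 26*√15 = 988 - 26*√15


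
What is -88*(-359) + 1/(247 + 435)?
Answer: 21545745/682 ≈ 31592.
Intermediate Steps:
-88*(-359) + 1/(247 + 435) = 31592 + 1/682 = 21545745/682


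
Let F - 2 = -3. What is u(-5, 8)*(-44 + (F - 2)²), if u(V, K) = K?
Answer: -280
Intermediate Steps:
F = -1 (F = 2 - 3 = -1)
u(-5, 8)*(-44 + (F - 2)²) = 8*(-44 + (-1 - 2)²) = 8*(-44 + (-3)²) = 8*(-44 + 9) = 8*(-35) = -280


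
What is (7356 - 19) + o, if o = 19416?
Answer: 26753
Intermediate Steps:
(7356 - 19) + o = (7356 - 19) + 19416 = 7337 + 19416 = 26753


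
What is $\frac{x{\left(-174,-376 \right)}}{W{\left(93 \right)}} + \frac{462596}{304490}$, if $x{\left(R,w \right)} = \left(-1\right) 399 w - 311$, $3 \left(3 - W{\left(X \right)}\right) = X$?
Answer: $- \frac{22786579341}{4262860} \approx -5345.4$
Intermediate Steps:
$W{\left(X \right)} = 3 - \frac{X}{3}$
$x{\left(R,w \right)} = -311 - 399 w$ ($x{\left(R,w \right)} = - 399 w - 311 = -311 - 399 w$)
$\frac{x{\left(-174,-376 \right)}}{W{\left(93 \right)}} + \frac{462596}{304490} = \frac{-311 - -150024}{3 - 31} + \frac{462596}{304490} = \frac{-311 + 150024}{3 - 31} + 462596 \cdot \frac{1}{304490} = \frac{149713}{-28} + \frac{231298}{152245} = 149713 \left(- \frac{1}{28}\right) + \frac{231298}{152245} = - \frac{149713}{28} + \frac{231298}{152245} = - \frac{22786579341}{4262860}$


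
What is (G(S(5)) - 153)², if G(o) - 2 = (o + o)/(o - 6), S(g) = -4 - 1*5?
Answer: 561001/25 ≈ 22440.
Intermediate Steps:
S(g) = -9 (S(g) = -4 - 5 = -9)
G(o) = 2 + 2*o/(-6 + o) (G(o) = 2 + (o + o)/(o - 6) = 2 + (2*o)/(-6 + o) = 2 + 2*o/(-6 + o))
(G(S(5)) - 153)² = (4*(-3 - 9)/(-6 - 9) - 153)² = (4*(-12)/(-15) - 153)² = (4*(-1/15)*(-12) - 153)² = (16/5 - 153)² = (-749/5)² = 561001/25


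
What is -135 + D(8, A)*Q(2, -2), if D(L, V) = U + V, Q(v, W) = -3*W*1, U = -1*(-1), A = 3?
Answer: -111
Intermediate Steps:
U = 1
Q(v, W) = -3*W
D(L, V) = 1 + V
-135 + D(8, A)*Q(2, -2) = -135 + (1 + 3)*(-3*(-2)) = -135 + 4*6 = -135 + 24 = -111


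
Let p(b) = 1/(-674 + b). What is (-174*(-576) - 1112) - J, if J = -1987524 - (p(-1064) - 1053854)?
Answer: 1794975115/1738 ≈ 1.0328e+6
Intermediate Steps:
J = -1622718459/1738 (J = -1987524 - (1/(-674 - 1064) - 1053854) = -1987524 - (1/(-1738) - 1053854) = -1987524 - (-1/1738 - 1053854) = -1987524 - 1*(-1831598253/1738) = -1987524 + 1831598253/1738 = -1622718459/1738 ≈ -9.3367e+5)
(-174*(-576) - 1112) - J = (-174*(-576) - 1112) - 1*(-1622718459/1738) = (100224 - 1112) + 1622718459/1738 = 99112 + 1622718459/1738 = 1794975115/1738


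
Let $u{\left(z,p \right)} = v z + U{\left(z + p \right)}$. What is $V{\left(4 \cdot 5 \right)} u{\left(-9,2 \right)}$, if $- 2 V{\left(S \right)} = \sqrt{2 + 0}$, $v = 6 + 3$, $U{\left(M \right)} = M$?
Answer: $44 \sqrt{2} \approx 62.225$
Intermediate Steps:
$v = 9$
$V{\left(S \right)} = - \frac{\sqrt{2}}{2}$ ($V{\left(S \right)} = - \frac{\sqrt{2 + 0}}{2} = - \frac{\sqrt{2}}{2}$)
$u{\left(z,p \right)} = p + 10 z$ ($u{\left(z,p \right)} = 9 z + \left(z + p\right) = 9 z + \left(p + z\right) = p + 10 z$)
$V{\left(4 \cdot 5 \right)} u{\left(-9,2 \right)} = - \frac{\sqrt{2}}{2} \left(2 + 10 \left(-9\right)\right) = - \frac{\sqrt{2}}{2} \left(2 - 90\right) = - \frac{\sqrt{2}}{2} \left(-88\right) = 44 \sqrt{2}$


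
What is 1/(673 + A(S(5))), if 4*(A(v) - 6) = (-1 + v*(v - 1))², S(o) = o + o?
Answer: 4/10637 ≈ 0.00037605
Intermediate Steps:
S(o) = 2*o
A(v) = 6 + (-1 + v*(-1 + v))²/4 (A(v) = 6 + (-1 + v*(v - 1))²/4 = 6 + (-1 + v*(-1 + v))²/4)
1/(673 + A(S(5))) = 1/(673 + (6 + (1 + 2*5 - (2*5)²)²/4)) = 1/(673 + (6 + (1 + 10 - 1*10²)²/4)) = 1/(673 + (6 + (1 + 10 - 1*100)²/4)) = 1/(673 + (6 + (1 + 10 - 100)²/4)) = 1/(673 + (6 + (¼)*(-89)²)) = 1/(673 + (6 + (¼)*7921)) = 1/(673 + (6 + 7921/4)) = 1/(673 + 7945/4) = 1/(10637/4) = 4/10637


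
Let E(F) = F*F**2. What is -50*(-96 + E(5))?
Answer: -1450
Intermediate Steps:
E(F) = F**3
-50*(-96 + E(5)) = -50*(-96 + 5**3) = -50*(-96 + 125) = -50*29 = -1450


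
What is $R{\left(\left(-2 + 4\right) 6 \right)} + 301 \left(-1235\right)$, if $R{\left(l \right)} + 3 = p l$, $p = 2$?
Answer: $-371714$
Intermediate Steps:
$R{\left(l \right)} = -3 + 2 l$
$R{\left(\left(-2 + 4\right) 6 \right)} + 301 \left(-1235\right) = \left(-3 + 2 \left(-2 + 4\right) 6\right) + 301 \left(-1235\right) = \left(-3 + 2 \cdot 2 \cdot 6\right) - 371735 = \left(-3 + 2 \cdot 12\right) - 371735 = \left(-3 + 24\right) - 371735 = 21 - 371735 = -371714$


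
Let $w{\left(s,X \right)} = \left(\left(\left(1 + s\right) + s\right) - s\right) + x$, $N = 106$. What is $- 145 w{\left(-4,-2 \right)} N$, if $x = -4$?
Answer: $107590$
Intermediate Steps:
$w{\left(s,X \right)} = -3 + s$ ($w{\left(s,X \right)} = \left(\left(\left(1 + s\right) + s\right) - s\right) - 4 = \left(\left(1 + 2 s\right) - s\right) - 4 = \left(1 + s\right) - 4 = -3 + s$)
$- 145 w{\left(-4,-2 \right)} N = - 145 \left(-3 - 4\right) 106 = \left(-145\right) \left(-7\right) 106 = 1015 \cdot 106 = 107590$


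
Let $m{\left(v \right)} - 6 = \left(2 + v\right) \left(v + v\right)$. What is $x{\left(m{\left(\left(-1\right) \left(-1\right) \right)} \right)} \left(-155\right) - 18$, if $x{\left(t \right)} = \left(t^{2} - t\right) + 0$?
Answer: $-20478$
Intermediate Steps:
$m{\left(v \right)} = 6 + 2 v \left(2 + v\right)$ ($m{\left(v \right)} = 6 + \left(2 + v\right) \left(v + v\right) = 6 + \left(2 + v\right) 2 v = 6 + 2 v \left(2 + v\right)$)
$x{\left(t \right)} = t^{2} - t$
$x{\left(m{\left(\left(-1\right) \left(-1\right) \right)} \right)} \left(-155\right) - 18 = \left(6 + 2 \left(\left(-1\right) \left(-1\right)\right)^{2} + 4 \left(\left(-1\right) \left(-1\right)\right)\right) \left(-1 + \left(6 + 2 \left(\left(-1\right) \left(-1\right)\right)^{2} + 4 \left(\left(-1\right) \left(-1\right)\right)\right)\right) \left(-155\right) - 18 = \left(6 + 2 \cdot 1^{2} + 4 \cdot 1\right) \left(-1 + \left(6 + 2 \cdot 1^{2} + 4 \cdot 1\right)\right) \left(-155\right) - 18 = \left(6 + 2 \cdot 1 + 4\right) \left(-1 + \left(6 + 2 \cdot 1 + 4\right)\right) \left(-155\right) - 18 = \left(6 + 2 + 4\right) \left(-1 + \left(6 + 2 + 4\right)\right) \left(-155\right) - 18 = 12 \left(-1 + 12\right) \left(-155\right) - 18 = 12 \cdot 11 \left(-155\right) - 18 = 132 \left(-155\right) - 18 = -20460 - 18 = -20478$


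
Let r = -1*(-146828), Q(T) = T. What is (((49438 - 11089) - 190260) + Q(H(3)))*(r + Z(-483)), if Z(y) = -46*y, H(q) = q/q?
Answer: -25679777860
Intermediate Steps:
H(q) = 1
r = 146828
(((49438 - 11089) - 190260) + Q(H(3)))*(r + Z(-483)) = (((49438 - 11089) - 190260) + 1)*(146828 - 46*(-483)) = ((38349 - 190260) + 1)*(146828 + 22218) = (-151911 + 1)*169046 = -151910*169046 = -25679777860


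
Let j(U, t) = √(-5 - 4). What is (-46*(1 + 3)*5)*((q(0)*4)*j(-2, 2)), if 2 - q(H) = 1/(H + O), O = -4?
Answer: -24840*I ≈ -24840.0*I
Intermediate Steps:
q(H) = 2 - 1/(-4 + H) (q(H) = 2 - 1/(H - 4) = 2 - 1/(-4 + H))
j(U, t) = 3*I (j(U, t) = √(-9) = 3*I)
(-46*(1 + 3)*5)*((q(0)*4)*j(-2, 2)) = (-46*(1 + 3)*5)*((((-9 + 2*0)/(-4 + 0))*4)*(3*I)) = (-184*5)*((((-9 + 0)/(-4))*4)*(3*I)) = (-46*20)*((-¼*(-9)*4)*(3*I)) = -920*(9/4)*4*3*I = -8280*3*I = -24840*I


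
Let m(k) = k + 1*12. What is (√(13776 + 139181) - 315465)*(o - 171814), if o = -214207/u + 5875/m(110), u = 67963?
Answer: 64184519095513335/1184498 - 203460032319*√152957/1184498 ≈ 5.4120e+10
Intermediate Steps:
m(k) = 12 + k (m(k) = k + 12 = 12 + k)
o = 53307053/1184498 (o = -214207/67963 + 5875/(12 + 110) = -214207*1/67963 + 5875/122 = -30601/9709 + 5875*(1/122) = -30601/9709 + 5875/122 = 53307053/1184498 ≈ 45.004)
(√(13776 + 139181) - 315465)*(o - 171814) = (√(13776 + 139181) - 315465)*(53307053/1184498 - 171814) = (√152957 - 315465)*(-203460032319/1184498) = (-315465 + √152957)*(-203460032319/1184498) = 64184519095513335/1184498 - 203460032319*√152957/1184498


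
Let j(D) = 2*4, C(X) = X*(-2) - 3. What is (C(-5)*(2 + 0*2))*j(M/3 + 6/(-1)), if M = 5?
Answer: 112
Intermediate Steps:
C(X) = -3 - 2*X (C(X) = -2*X - 3 = -3 - 2*X)
j(D) = 8
(C(-5)*(2 + 0*2))*j(M/3 + 6/(-1)) = ((-3 - 2*(-5))*(2 + 0*2))*8 = ((-3 + 10)*(2 + 0))*8 = (7*2)*8 = 14*8 = 112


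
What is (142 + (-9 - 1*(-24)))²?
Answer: 24649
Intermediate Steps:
(142 + (-9 - 1*(-24)))² = (142 + (-9 + 24))² = (142 + 15)² = 157² = 24649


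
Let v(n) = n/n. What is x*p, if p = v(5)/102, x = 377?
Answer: 377/102 ≈ 3.6961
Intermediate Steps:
v(n) = 1
p = 1/102 ≈ 0.0098039
x*p = 377*(1/102) = 377/102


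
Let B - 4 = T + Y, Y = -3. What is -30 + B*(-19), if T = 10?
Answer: -239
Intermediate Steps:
B = 11 (B = 4 + (10 - 3) = 4 + 7 = 11)
-30 + B*(-19) = -30 + 11*(-19) = -30 - 209 = -239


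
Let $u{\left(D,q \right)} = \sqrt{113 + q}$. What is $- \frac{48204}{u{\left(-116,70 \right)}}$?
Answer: $- \frac{16068 \sqrt{183}}{61} \approx -3563.3$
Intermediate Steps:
$- \frac{48204}{u{\left(-116,70 \right)}} = - \frac{48204}{\sqrt{113 + 70}} = - \frac{48204}{\sqrt{183}} = - 48204 \frac{\sqrt{183}}{183} = - \frac{16068 \sqrt{183}}{61}$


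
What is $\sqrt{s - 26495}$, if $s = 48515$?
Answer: $2 \sqrt{5505} \approx 148.39$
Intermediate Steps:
$\sqrt{s - 26495} = \sqrt{48515 - 26495} = \sqrt{22020} = 2 \sqrt{5505}$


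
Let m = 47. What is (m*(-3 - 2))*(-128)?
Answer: 30080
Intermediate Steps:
(m*(-3 - 2))*(-128) = (47*(-3 - 2))*(-128) = (47*(-5))*(-128) = -235*(-128) = 30080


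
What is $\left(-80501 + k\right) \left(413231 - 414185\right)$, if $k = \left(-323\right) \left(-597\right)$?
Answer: $-107162820$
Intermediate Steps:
$k = 192831$
$\left(-80501 + k\right) \left(413231 - 414185\right) = \left(-80501 + 192831\right) \left(413231 - 414185\right) = 112330 \left(-954\right) = -107162820$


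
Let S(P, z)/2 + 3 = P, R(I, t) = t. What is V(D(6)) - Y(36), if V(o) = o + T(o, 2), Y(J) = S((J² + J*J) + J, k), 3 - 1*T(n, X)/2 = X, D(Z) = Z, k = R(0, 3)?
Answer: -5242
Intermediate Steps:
k = 3
T(n, X) = 6 - 2*X
S(P, z) = -6 + 2*P
Y(J) = -6 + 2*J + 4*J² (Y(J) = -6 + 2*((J² + J*J) + J) = -6 + 2*((J² + J²) + J) = -6 + 2*(2*J² + J) = -6 + 2*(J + 2*J²) = -6 + (2*J + 4*J²) = -6 + 2*J + 4*J²)
V(o) = 2 + o (V(o) = o + (6 - 2*2) = o + (6 - 4) = o + 2 = 2 + o)
V(D(6)) - Y(36) = (2 + 6) - (-6 + 2*36*(1 + 2*36)) = 8 - (-6 + 2*36*(1 + 72)) = 8 - (-6 + 2*36*73) = 8 - (-6 + 5256) = 8 - 1*5250 = 8 - 5250 = -5242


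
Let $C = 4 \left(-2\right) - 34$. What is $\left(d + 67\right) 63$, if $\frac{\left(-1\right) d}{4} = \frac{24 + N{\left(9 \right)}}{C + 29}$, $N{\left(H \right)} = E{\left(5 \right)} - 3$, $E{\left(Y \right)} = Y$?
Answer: $4725$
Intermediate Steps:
$N{\left(H \right)} = 2$ ($N{\left(H \right)} = 5 - 3 = 2$)
$C = -42$ ($C = -8 - 34 = -42$)
$d = 8$ ($d = - 4 \frac{24 + 2}{-42 + 29} = - 4 \frac{26}{-13} = - 4 \cdot 26 \left(- \frac{1}{13}\right) = \left(-4\right) \left(-2\right) = 8$)
$\left(d + 67\right) 63 = \left(8 + 67\right) 63 = 75 \cdot 63 = 4725$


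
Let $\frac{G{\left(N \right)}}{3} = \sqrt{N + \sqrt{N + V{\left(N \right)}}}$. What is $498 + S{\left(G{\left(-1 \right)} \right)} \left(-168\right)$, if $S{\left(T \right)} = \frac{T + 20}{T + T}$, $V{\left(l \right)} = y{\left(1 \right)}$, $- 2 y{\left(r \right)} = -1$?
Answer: $414 - \frac{560 \sqrt{2}}{\sqrt{-2 + i \sqrt{2}}} \approx 260.72 + 482.24 i$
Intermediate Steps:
$y{\left(r \right)} = \frac{1}{2}$ ($y{\left(r \right)} = \left(- \frac{1}{2}\right) \left(-1\right) = \frac{1}{2}$)
$V{\left(l \right)} = \frac{1}{2}$
$G{\left(N \right)} = 3 \sqrt{N + \sqrt{\frac{1}{2} + N}}$ ($G{\left(N \right)} = 3 \sqrt{N + \sqrt{N + \frac{1}{2}}} = 3 \sqrt{N + \sqrt{\frac{1}{2} + N}}$)
$S{\left(T \right)} = \frac{20 + T}{2 T}$
$498 + S{\left(G{\left(-1 \right)} \right)} \left(-168\right) = 498 + \frac{20 + 3 \sqrt{-1 + \sqrt{\frac{1}{2} - 1}}}{2 \cdot 3 \sqrt{-1 + \sqrt{\frac{1}{2} - 1}}} \left(-168\right) = 498 + \frac{20 + 3 \sqrt{-1 + \sqrt{- \frac{1}{2}}}}{2 \cdot 3 \sqrt{-1 + \sqrt{- \frac{1}{2}}}} \left(-168\right) = 498 + \frac{20 + 3 \sqrt{-1 + \frac{i \sqrt{2}}{2}}}{2 \cdot 3 \sqrt{-1 + \frac{i \sqrt{2}}{2}}} \left(-168\right) = 498 + \frac{\frac{1}{3 \sqrt{-1 + \frac{i \sqrt{2}}{2}}} \left(20 + 3 \sqrt{-1 + \frac{i \sqrt{2}}{2}}\right)}{2} \left(-168\right) = 498 + \frac{20 + 3 \sqrt{-1 + \frac{i \sqrt{2}}{2}}}{6 \sqrt{-1 + \frac{i \sqrt{2}}{2}}} \left(-168\right) = 498 - \frac{28 \left(20 + 3 \sqrt{-1 + \frac{i \sqrt{2}}{2}}\right)}{\sqrt{-1 + \frac{i \sqrt{2}}{2}}}$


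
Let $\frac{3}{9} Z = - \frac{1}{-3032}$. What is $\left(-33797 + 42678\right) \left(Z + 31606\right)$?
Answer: $\frac{851060856995}{3032} \approx 2.8069 \cdot 10^{8}$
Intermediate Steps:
$Z = \frac{3}{3032}$ ($Z = 3 \left(- \frac{1}{-3032}\right) = 3 \left(\left(-1\right) \left(- \frac{1}{3032}\right)\right) = 3 \cdot \frac{1}{3032} = \frac{3}{3032} \approx 0.00098945$)
$\left(-33797 + 42678\right) \left(Z + 31606\right) = \left(-33797 + 42678\right) \left(\frac{3}{3032} + 31606\right) = 8881 \cdot \frac{95829395}{3032} = \frac{851060856995}{3032}$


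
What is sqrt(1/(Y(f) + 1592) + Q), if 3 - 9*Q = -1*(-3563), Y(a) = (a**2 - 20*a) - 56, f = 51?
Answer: I*sqrt(3843091643)/3117 ≈ 19.889*I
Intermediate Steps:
Y(a) = -56 + a**2 - 20*a
Q = -3560/9 (Q = 1/3 - (-1)*(-3563)/9 = 1/3 - 1/9*3563 = 1/3 - 3563/9 = -3560/9 ≈ -395.56)
sqrt(1/(Y(f) + 1592) + Q) = sqrt(1/((-56 + 51**2 - 20*51) + 1592) - 3560/9) = sqrt(1/((-56 + 2601 - 1020) + 1592) - 3560/9) = sqrt(1/(1525 + 1592) - 3560/9) = sqrt(1/3117 - 3560/9) = sqrt(-3698837/9351) = I*sqrt(3843091643)/3117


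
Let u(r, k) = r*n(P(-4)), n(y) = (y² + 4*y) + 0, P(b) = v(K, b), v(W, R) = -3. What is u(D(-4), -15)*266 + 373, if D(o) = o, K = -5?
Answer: 3565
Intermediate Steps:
P(b) = -3
n(y) = y² + 4*y
u(r, k) = -3*r (u(r, k) = r*(-3*(4 - 3)) = r*(-3*1) = r*(-3) = -3*r)
u(D(-4), -15)*266 + 373 = -3*(-4)*266 + 373 = 12*266 + 373 = 3192 + 373 = 3565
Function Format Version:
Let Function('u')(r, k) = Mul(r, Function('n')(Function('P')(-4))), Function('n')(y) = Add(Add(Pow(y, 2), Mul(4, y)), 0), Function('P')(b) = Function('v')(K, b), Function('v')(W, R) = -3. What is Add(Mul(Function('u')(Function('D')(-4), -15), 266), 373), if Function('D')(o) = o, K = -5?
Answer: 3565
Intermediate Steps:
Function('P')(b) = -3
Function('n')(y) = Add(Pow(y, 2), Mul(4, y))
Function('u')(r, k) = Mul(-3, r) (Function('u')(r, k) = Mul(r, Mul(-3, Add(4, -3))) = Mul(r, Mul(-3, 1)) = Mul(r, -3) = Mul(-3, r))
Add(Mul(Function('u')(Function('D')(-4), -15), 266), 373) = Add(Mul(Mul(-3, -4), 266), 373) = Add(Mul(12, 266), 373) = Add(3192, 373) = 3565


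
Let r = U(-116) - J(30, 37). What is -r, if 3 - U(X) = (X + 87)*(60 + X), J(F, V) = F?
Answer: 1651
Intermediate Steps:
U(X) = 3 - (60 + X)*(87 + X) (U(X) = 3 - (X + 87)*(60 + X) = 3 - (87 + X)*(60 + X) = 3 - (60 + X)*(87 + X))
r = -1651 (r = (-5217 - 1*(-116)**2 - 147*(-116)) - 1*30 = (-5217 - 1*13456 + 17052) - 30 = (-5217 - 13456 + 17052) - 30 = -1621 - 30 = -1651)
-r = -1*(-1651) = 1651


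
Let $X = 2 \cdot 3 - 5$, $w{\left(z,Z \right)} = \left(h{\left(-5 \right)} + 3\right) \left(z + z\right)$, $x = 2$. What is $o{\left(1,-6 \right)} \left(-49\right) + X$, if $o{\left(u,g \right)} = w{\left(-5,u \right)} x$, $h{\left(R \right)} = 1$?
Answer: $3921$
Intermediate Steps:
$w{\left(z,Z \right)} = 8 z$ ($w{\left(z,Z \right)} = \left(1 + 3\right) \left(z + z\right) = 4 \cdot 2 z = 8 z$)
$X = 1$ ($X = 6 - 5 = 1$)
$o{\left(u,g \right)} = -80$ ($o{\left(u,g \right)} = 8 \left(-5\right) 2 = \left(-40\right) 2 = -80$)
$o{\left(1,-6 \right)} \left(-49\right) + X = \left(-80\right) \left(-49\right) + 1 = 3920 + 1 = 3921$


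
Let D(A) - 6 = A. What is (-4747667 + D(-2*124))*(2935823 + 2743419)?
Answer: -26964524204978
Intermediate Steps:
D(A) = 6 + A
(-4747667 + D(-2*124))*(2935823 + 2743419) = (-4747667 + (6 - 2*124))*(2935823 + 2743419) = (-4747667 + (6 - 248))*5679242 = (-4747667 - 242)*5679242 = -4747909*5679242 = -26964524204978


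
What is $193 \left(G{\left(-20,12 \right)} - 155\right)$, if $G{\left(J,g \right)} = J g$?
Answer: $-76235$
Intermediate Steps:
$193 \left(G{\left(-20,12 \right)} - 155\right) = 193 \left(\left(-20\right) 12 - 155\right) = 193 \left(-240 - 155\right) = 193 \left(-395\right) = -76235$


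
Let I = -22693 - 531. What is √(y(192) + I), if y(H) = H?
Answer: 2*I*√5758 ≈ 151.76*I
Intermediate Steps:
I = -23224
√(y(192) + I) = √(192 - 23224) = √(-23032) = 2*I*√5758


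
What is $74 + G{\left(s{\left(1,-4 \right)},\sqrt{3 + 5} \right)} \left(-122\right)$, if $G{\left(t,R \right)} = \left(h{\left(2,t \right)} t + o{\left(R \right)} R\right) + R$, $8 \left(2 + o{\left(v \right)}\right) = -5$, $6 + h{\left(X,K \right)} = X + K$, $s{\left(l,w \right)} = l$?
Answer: $440 + \frac{793 \sqrt{2}}{2} \approx 1000.7$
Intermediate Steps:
$h{\left(X,K \right)} = -6 + K + X$ ($h{\left(X,K \right)} = -6 + \left(X + K\right) = -6 + \left(K + X\right) = -6 + K + X$)
$o{\left(v \right)} = - \frac{21}{8}$ ($o{\left(v \right)} = -2 + \frac{1}{8} \left(-5\right) = -2 - \frac{5}{8} = - \frac{21}{8}$)
$G{\left(t,R \right)} = - \frac{13 R}{8} + t \left(-4 + t\right)$ ($G{\left(t,R \right)} = \left(\left(-6 + t + 2\right) t - \frac{21 R}{8}\right) + R = \left(\left(-4 + t\right) t - \frac{21 R}{8}\right) + R = \left(t \left(-4 + t\right) - \frac{21 R}{8}\right) + R = \left(- \frac{21 R}{8} + t \left(-4 + t\right)\right) + R = - \frac{13 R}{8} + t \left(-4 + t\right)$)
$74 + G{\left(s{\left(1,-4 \right)},\sqrt{3 + 5} \right)} \left(-122\right) = 74 + \left(- \frac{13 \sqrt{3 + 5}}{8} + 1 \left(-4 + 1\right)\right) \left(-122\right) = 74 + \left(- \frac{13 \sqrt{8}}{8} + 1 \left(-3\right)\right) \left(-122\right) = 74 + \left(- \frac{13 \cdot 2 \sqrt{2}}{8} - 3\right) \left(-122\right) = 74 + \left(- \frac{13 \sqrt{2}}{4} - 3\right) \left(-122\right) = 74 + \left(-3 - \frac{13 \sqrt{2}}{4}\right) \left(-122\right) = 74 + \left(366 + \frac{793 \sqrt{2}}{2}\right) = 440 + \frac{793 \sqrt{2}}{2}$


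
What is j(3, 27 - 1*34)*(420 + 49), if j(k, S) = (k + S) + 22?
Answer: 8442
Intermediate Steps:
j(k, S) = 22 + S + k (j(k, S) = (S + k) + 22 = 22 + S + k)
j(3, 27 - 1*34)*(420 + 49) = (22 + (27 - 1*34) + 3)*(420 + 49) = (22 + (27 - 34) + 3)*469 = (22 - 7 + 3)*469 = 18*469 = 8442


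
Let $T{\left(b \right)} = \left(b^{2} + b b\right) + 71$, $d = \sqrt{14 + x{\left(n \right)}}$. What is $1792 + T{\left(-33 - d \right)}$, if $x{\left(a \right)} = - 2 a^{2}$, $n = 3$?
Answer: $4033 + 264 i \approx 4033.0 + 264.0 i$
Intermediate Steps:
$d = 2 i$ ($d = \sqrt{14 - 2 \cdot 3^{2}} = \sqrt{14 - 18} = \sqrt{-4} = 2 i \approx 2.0 i$)
$T{\left(b \right)} = 71 + 2 b^{2}$ ($T{\left(b \right)} = \left(b^{2} + b^{2}\right) + 71 = 2 b^{2} + 71 = 71 + 2 b^{2}$)
$1792 + T{\left(-33 - d \right)} = 1792 + \left(71 + 2 \left(-33 - 2 i\right)^{2}\right) = 1863 + 2 \left(-33 - 2 i\right)^{2}$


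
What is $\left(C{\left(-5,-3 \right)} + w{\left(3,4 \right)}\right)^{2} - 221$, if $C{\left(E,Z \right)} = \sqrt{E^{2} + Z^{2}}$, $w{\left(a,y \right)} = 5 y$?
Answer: $213 + 40 \sqrt{34} \approx 446.24$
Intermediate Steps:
$\left(C{\left(-5,-3 \right)} + w{\left(3,4 \right)}\right)^{2} - 221 = \left(\sqrt{\left(-5\right)^{2} + \left(-3\right)^{2}} + 5 \cdot 4\right)^{2} - 221 = \left(\sqrt{25 + 9} + 20\right)^{2} - 221 = \left(\sqrt{34} + 20\right)^{2} - 221 = \left(20 + \sqrt{34}\right)^{2} - 221 = -221 + \left(20 + \sqrt{34}\right)^{2}$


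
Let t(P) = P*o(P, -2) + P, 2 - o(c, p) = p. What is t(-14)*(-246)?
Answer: 17220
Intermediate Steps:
o(c, p) = 2 - p
t(P) = 5*P (t(P) = P*(2 - 1*(-2)) + P = P*(2 + 2) + P = P*4 + P = 4*P + P = 5*P)
t(-14)*(-246) = (5*(-14))*(-246) = -70*(-246) = 17220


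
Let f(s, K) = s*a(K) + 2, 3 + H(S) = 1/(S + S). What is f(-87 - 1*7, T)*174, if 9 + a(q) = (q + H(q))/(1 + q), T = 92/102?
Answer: 358805139/2231 ≈ 1.6083e+5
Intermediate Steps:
H(S) = -3 + 1/(2*S) (H(S) = -3 + 1/(S + S) = -3 + 1/(2*S))
T = 46/51 (T = 92*(1/102) = 46/51 ≈ 0.90196)
a(q) = -9 + (-3 + q + 1/(2*q))/(1 + q) (a(q) = -9 + (q + (-3 + 1/(2*q)))/(1 + q) = -9 + (-3 + q + 1/(2*q))/(1 + q))
f(s, K) = 2 + s*(1 - 8*K*(3 + 2*K))/(2*K*(1 + K)) (f(s, K) = s*((1 - 8*K*(3 + 2*K))/(2*K*(1 + K))) + 2 = s*(1 - 8*K*(3 + 2*K))/(2*K*(1 + K)) + 2 = 2 + s*(1 - 8*K*(3 + 2*K))/(2*K*(1 + K)))
f(-87 - 1*7, T)*174 = ((-(-87 - 1*7)*(-1 + 8*(46/51)*(3 + 2*(46/51))) + 4*(46/51)*(1 + 46/51))/(2*(46/51)*(1 + 46/51)))*174 = ((½)*(51/46)*(-(-87 - 7)*(-1 + 8*(46/51)*(3 + 92/51)) + 4*(46/51)*(97/51))/(97/51))*174 = ((½)*(51/46)*(51/97)*(-1*(-94)*(-1 + 8*(46/51)*(245/51)) + 17848/2601))*174 = ((½)*(51/46)*(51/97)*(-1*(-94)*(-1 + 90160/2601) + 17848/2601))*174 = ((½)*(51/46)*(51/97)*(-1*(-94)*87559/2601 + 17848/2601))*174 = ((½)*(51/46)*(51/97)*(8230546/2601 + 17848/2601))*174 = ((½)*(51/46)*(51/97)*(8248394/2601))*174 = (4124197/4462)*174 = 358805139/2231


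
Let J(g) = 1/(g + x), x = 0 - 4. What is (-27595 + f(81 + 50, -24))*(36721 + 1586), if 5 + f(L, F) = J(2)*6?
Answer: -1057388121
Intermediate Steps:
x = -4
J(g) = 1/(-4 + g) (J(g) = 1/(g - 4) = 1/(-4 + g))
f(L, F) = -8 (f(L, F) = -5 + 6/(-4 + 2) = -5 + 6/(-2) = -5 - ½*6 = -5 - 3 = -8)
(-27595 + f(81 + 50, -24))*(36721 + 1586) = (-27595 - 8)*(36721 + 1586) = -27603*38307 = -1057388121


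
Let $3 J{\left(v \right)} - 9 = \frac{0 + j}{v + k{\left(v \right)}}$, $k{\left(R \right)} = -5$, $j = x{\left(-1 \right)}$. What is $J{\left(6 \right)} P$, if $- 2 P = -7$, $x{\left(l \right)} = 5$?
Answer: $\frac{49}{3} \approx 16.333$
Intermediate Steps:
$j = 5$
$J{\left(v \right)} = 3 + \frac{5}{3 \left(-5 + v\right)}$ ($J{\left(v \right)} = 3 + \frac{\left(0 + 5\right) \frac{1}{v - 5}}{3} = 3 + \frac{5 \frac{1}{-5 + v}}{3} = 3 + \frac{5}{3 \left(-5 + v\right)}$)
$P = \frac{7}{2}$ ($P = \left(- \frac{1}{2}\right) \left(-7\right) = \frac{7}{2} \approx 3.5$)
$J{\left(6 \right)} P = \frac{-40 + 9 \cdot 6}{3 \left(-5 + 6\right)} \frac{7}{2} = \frac{-40 + 54}{3 \cdot 1} \cdot \frac{7}{2} = \frac{1}{3} \cdot 1 \cdot 14 \cdot \frac{7}{2} = \frac{14}{3} \cdot \frac{7}{2} = \frac{49}{3}$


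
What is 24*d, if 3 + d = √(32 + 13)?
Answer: -72 + 72*√5 ≈ 88.997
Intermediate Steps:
d = -3 + 3*√5 (d = -3 + √(32 + 13) = -3 + √45 = -3 + 3*√5 ≈ 3.7082)
24*d = 24*(-3 + 3*√5) = -72 + 72*√5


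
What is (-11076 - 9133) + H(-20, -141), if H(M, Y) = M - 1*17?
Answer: -20246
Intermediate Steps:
H(M, Y) = -17 + M (H(M, Y) = M - 17 = -17 + M)
(-11076 - 9133) + H(-20, -141) = (-11076 - 9133) + (-17 - 20) = -20209 - 37 = -20246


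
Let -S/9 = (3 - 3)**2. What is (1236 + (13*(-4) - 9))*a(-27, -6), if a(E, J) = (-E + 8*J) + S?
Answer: -24675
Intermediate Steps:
S = 0 (S = -9*(3 - 3)**2 = -9*0**2 = -9*0 = 0)
a(E, J) = -E + 8*J (a(E, J) = (-E + 8*J) + 0 = -E + 8*J)
(1236 + (13*(-4) - 9))*a(-27, -6) = (1236 + (13*(-4) - 9))*(-1*(-27) + 8*(-6)) = (1236 + (-52 - 9))*(27 - 48) = (1236 - 61)*(-21) = 1175*(-21) = -24675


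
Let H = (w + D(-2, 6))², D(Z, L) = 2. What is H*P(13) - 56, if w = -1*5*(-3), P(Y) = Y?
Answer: 3701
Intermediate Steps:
w = 15 (w = -5*(-3) = 15)
H = 289 (H = (15 + 2)² = 17² = 289)
H*P(13) - 56 = 289*13 - 56 = 3757 - 56 = 3701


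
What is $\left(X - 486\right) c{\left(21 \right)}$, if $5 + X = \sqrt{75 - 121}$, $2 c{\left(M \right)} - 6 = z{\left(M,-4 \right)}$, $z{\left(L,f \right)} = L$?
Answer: $- \frac{13257}{2} + \frac{27 i \sqrt{46}}{2} \approx -6628.5 + 91.561 i$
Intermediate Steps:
$c{\left(M \right)} = 3 + \frac{M}{2}$
$X = -5 + i \sqrt{46}$ ($X = -5 + \sqrt{75 - 121} = -5 + \sqrt{-46} = -5 + i \sqrt{46} \approx -5.0 + 6.7823 i$)
$\left(X - 486\right) c{\left(21 \right)} = \left(\left(-5 + i \sqrt{46}\right) - 486\right) \left(3 + \frac{1}{2} \cdot 21\right) = \left(-491 + i \sqrt{46}\right) \left(3 + \frac{21}{2}\right) = \left(-491 + i \sqrt{46}\right) \frac{27}{2} = - \frac{13257}{2} + \frac{27 i \sqrt{46}}{2}$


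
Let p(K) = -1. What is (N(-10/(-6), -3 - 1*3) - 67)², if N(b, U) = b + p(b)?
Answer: 39601/9 ≈ 4400.1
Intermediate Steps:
N(b, U) = -1 + b (N(b, U) = b - 1 = -1 + b)
(N(-10/(-6), -3 - 1*3) - 67)² = ((-1 - 10/(-6)) - 67)² = ((-1 - 10*(-⅙)) - 67)² = ((-1 + 5/3) - 67)² = (⅔ - 67)² = (-199/3)² = 39601/9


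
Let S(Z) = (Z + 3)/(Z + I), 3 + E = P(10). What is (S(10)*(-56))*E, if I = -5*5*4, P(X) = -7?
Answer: -728/9 ≈ -80.889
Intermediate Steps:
E = -10 (E = -3 - 7 = -10)
I = -100 (I = -25*4 = -100)
S(Z) = (3 + Z)/(-100 + Z) (S(Z) = (Z + 3)/(Z - 100) = (3 + Z)/(-100 + Z))
(S(10)*(-56))*E = (((3 + 10)/(-100 + 10))*(-56))*(-10) = ((13/(-90))*(-56))*(-10) = (-1/90*13*(-56))*(-10) = -13/90*(-56)*(-10) = (364/45)*(-10) = -728/9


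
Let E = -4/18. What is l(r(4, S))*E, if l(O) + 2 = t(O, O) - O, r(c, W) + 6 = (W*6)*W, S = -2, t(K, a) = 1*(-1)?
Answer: 14/3 ≈ 4.6667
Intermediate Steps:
t(K, a) = -1
E = -2/9 (E = -4*1/18 = -2/9 ≈ -0.22222)
r(c, W) = -6 + 6*W² (r(c, W) = -6 + (W*6)*W = -6 + (6*W)*W = -6 + 6*W²)
l(O) = -3 - O (l(O) = -2 + (-1 - O) = -3 - O)
l(r(4, S))*E = (-3 - (-6 + 6*(-2)²))*(-2/9) = (-3 - (-6 + 6*4))*(-2/9) = (-3 - (-6 + 24))*(-2/9) = (-3 - 1*18)*(-2/9) = (-3 - 18)*(-2/9) = -21*(-2/9) = 14/3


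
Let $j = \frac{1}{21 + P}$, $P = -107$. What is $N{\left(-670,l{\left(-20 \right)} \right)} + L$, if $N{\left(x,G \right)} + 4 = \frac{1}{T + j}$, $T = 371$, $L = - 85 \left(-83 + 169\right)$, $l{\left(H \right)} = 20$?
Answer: $- \frac{233353084}{31905} \approx -7314.0$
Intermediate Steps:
$L = -7310$ ($L = \left(-85\right) 86 = -7310$)
$j = - \frac{1}{86}$ ($j = \frac{1}{21 - 107} = \frac{1}{-86} = - \frac{1}{86} \approx -0.011628$)
$N{\left(x,G \right)} = - \frac{127534}{31905}$ ($N{\left(x,G \right)} = -4 + \frac{1}{371 - \frac{1}{86}} = -4 + \frac{1}{\frac{31905}{86}} = -4 + \frac{86}{31905} = - \frac{127534}{31905}$)
$N{\left(-670,l{\left(-20 \right)} \right)} + L = - \frac{127534}{31905} - 7310 = - \frac{233353084}{31905}$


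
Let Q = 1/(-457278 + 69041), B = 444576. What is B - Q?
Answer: 172600852513/388237 ≈ 4.4458e+5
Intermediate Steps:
Q = -1/388237 (Q = 1/(-388237) = -1/388237 ≈ -2.5757e-6)
B - Q = 444576 - 1*(-1/388237) = 444576 + 1/388237 = 172600852513/388237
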